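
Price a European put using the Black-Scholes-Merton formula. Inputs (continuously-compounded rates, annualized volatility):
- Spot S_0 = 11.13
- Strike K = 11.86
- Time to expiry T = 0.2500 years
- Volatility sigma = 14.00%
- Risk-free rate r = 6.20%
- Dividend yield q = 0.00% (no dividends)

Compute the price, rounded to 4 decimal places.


Answer: Price = 0.6643

Derivation:
d1 = (ln(S/K) + (r - q + 0.5*sigma^2) * T) / (sigma * sqrt(T)) = -0.65110326
d2 = d1 - sigma * sqrt(T) = -0.72110326
exp(-rT) = 0.98461951; exp(-qT) = 1.00000000
P = K * exp(-rT) * N(-d2) - S_0 * exp(-qT) * N(-d1)
N(-d1) = 0.74251008; N(-d2) = 0.76457701
P = 11.8600 * 0.98461951 * 0.76457701 - 11.1300 * 1.00000000 * 0.74251008 = 0.6643


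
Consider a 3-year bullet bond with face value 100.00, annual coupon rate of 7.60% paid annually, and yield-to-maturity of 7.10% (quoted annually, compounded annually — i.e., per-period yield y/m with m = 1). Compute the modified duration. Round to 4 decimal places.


Answer: Modified duration = 2.6093

Derivation:
Coupon per period c = face * coupon_rate / m = 7.600000
Periods per year m = 1; per-period yield y/m = 0.071000
Number of cashflows N = 3
Cashflows (t years, CF_t, discount factor 1/(1+y/m)^(m*t), PV):
  t = 1.0000: CF_t = 7.600000, DF = 0.933707, PV = 7.096172
  t = 2.0000: CF_t = 7.600000, DF = 0.871808, PV = 6.625744
  t = 3.0000: CF_t = 107.600000, DF = 0.814013, PV = 87.587849
Price P = sum_t PV_t = 101.309764
First compute Macaulay numerator sum_t t * PV_t:
  t * PV_t at t = 1.0000: 7.096172
  t * PV_t at t = 2.0000: 13.251488
  t * PV_t at t = 3.0000: 262.763546
Macaulay duration D = 283.111205 / 101.309764 = 2.794511
Modified duration = D / (1 + y/m) = 2.794511 / (1 + 0.071000) = 2.609254


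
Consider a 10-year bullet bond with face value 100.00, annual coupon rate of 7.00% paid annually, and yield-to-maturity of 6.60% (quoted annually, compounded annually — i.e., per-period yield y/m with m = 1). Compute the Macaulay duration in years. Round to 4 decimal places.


Answer: Macaulay duration = 7.5538 years

Derivation:
Coupon per period c = face * coupon_rate / m = 7.000000
Periods per year m = 1; per-period yield y/m = 0.066000
Number of cashflows N = 10
Cashflows (t years, CF_t, discount factor 1/(1+y/m)^(m*t), PV):
  t = 1.0000: CF_t = 7.000000, DF = 0.938086, PV = 6.566604
  t = 2.0000: CF_t = 7.000000, DF = 0.880006, PV = 6.160041
  t = 3.0000: CF_t = 7.000000, DF = 0.825521, PV = 5.778650
  t = 4.0000: CF_t = 7.000000, DF = 0.774410, PV = 5.420873
  t = 5.0000: CF_t = 7.000000, DF = 0.726464, PV = 5.085247
  t = 6.0000: CF_t = 7.000000, DF = 0.681486, PV = 4.770400
  t = 7.0000: CF_t = 7.000000, DF = 0.639292, PV = 4.475047
  t = 8.0000: CF_t = 7.000000, DF = 0.599711, PV = 4.197980
  t = 9.0000: CF_t = 7.000000, DF = 0.562581, PV = 3.938068
  t = 10.0000: CF_t = 107.000000, DF = 0.527750, PV = 56.469212
Price P = sum_t PV_t = 102.862123
Macaulay numerator sum_t t * PV_t:
  t * PV_t at t = 1.0000: 6.566604
  t * PV_t at t = 2.0000: 12.320083
  t * PV_t at t = 3.0000: 17.335951
  t * PV_t at t = 4.0000: 21.683491
  t * PV_t at t = 5.0000: 25.426233
  t * PV_t at t = 6.0000: 28.622401
  t * PV_t at t = 7.0000: 31.325329
  t * PV_t at t = 8.0000: 33.583843
  t * PV_t at t = 9.0000: 35.442611
  t * PV_t at t = 10.0000: 564.692124
Macaulay duration D = (sum_t t * PV_t) / P = 776.998671 / 102.862123 = 7.553788


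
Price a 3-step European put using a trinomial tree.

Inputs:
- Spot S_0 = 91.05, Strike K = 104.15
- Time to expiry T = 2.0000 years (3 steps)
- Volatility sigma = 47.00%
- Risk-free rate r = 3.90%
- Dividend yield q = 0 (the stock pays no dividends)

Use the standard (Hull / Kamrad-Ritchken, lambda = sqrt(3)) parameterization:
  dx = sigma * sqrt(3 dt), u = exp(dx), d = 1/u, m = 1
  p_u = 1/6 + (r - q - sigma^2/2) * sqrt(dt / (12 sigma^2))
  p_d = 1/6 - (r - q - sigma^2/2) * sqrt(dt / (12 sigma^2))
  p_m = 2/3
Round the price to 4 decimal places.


dt = T/N = 0.666667; dx = sigma*sqrt(3*dt) = 0.664680
u = exp(dx) = 1.943869; d = 1/u = 0.514438
p_u = 0.130835, p_m = 0.666667, p_d = 0.202498
Discount per step: exp(-r*dt) = 0.974335
Stock lattice S(k, j) with j the centered position index:
  k=0: S(0,+0) = 91.0500
  k=1: S(1,-1) = 46.8396; S(1,+0) = 91.0500; S(1,+1) = 176.9893
  k=2: S(2,-2) = 24.0961; S(2,-1) = 46.8396; S(2,+0) = 91.0500; S(2,+1) = 176.9893; S(2,+2) = 344.0440
  k=3: S(3,-3) = 12.3959; S(3,-2) = 24.0961; S(3,-1) = 46.8396; S(3,+0) = 91.0500; S(3,+1) = 176.9893; S(3,+2) = 344.0440; S(3,+3) = 668.7765
Terminal payoffs V(N, j) = max(K - S_T, 0):
  V(3,-3) = 91.754076; V(3,-2) = 80.053947; V(3,-1) = 57.310427; V(3,+0) = 13.100000; V(3,+1) = 0.000000; V(3,+2) = 0.000000; V(3,+3) = 0.000000
Backward induction: V(k, j) = exp(-r*dt) * [p_u * V(k+1, j+1) + p_m * V(k+1, j) + p_d * V(k+1, j-1)]
  V(2,-2) = exp(-r*dt) * [p_u*57.310427 + p_m*80.053947 + p_d*91.754076] = 77.408544
  V(2,-1) = exp(-r*dt) * [p_u*13.100000 + p_m*57.310427 + p_d*80.053947] = 54.691072
  V(2,+0) = exp(-r*dt) * [p_u*0.000000 + p_m*13.100000 + p_d*57.310427] = 19.816616
  V(2,+1) = exp(-r*dt) * [p_u*0.000000 + p_m*0.000000 + p_d*13.100000] = 2.584647
  V(2,+2) = exp(-r*dt) * [p_u*0.000000 + p_m*0.000000 + p_d*0.000000] = 0.000000
  V(1,-1) = exp(-r*dt) * [p_u*19.816616 + p_m*54.691072 + p_d*77.408544] = 53.323925
  V(1,+0) = exp(-r*dt) * [p_u*2.584647 + p_m*19.816616 + p_d*54.691072] = 23.992120
  V(1,+1) = exp(-r*dt) * [p_u*0.000000 + p_m*2.584647 + p_d*19.816616] = 5.588720
  V(0,+0) = exp(-r*dt) * [p_u*5.588720 + p_m*23.992120 + p_d*53.323925] = 26.817557

Answer: Price = V(0,0) = 26.8176


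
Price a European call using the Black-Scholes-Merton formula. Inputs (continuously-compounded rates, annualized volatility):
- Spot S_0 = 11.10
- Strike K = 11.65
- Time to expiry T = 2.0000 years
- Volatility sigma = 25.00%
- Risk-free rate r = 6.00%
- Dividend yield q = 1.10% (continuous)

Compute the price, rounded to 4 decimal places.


d1 = (ln(S/K) + (r - q + 0.5*sigma^2) * T) / (sigma * sqrt(T)) = 0.31717679
d2 = d1 - sigma * sqrt(T) = -0.03637660
exp(-rT) = 0.88692044; exp(-qT) = 0.97824024
C = S_0 * exp(-qT) * N(d1) - K * exp(-rT) * N(d2)
N(d1) = 0.62444527; N(d2) = 0.48549103
C = 11.1000 * 0.97824024 * 0.62444527 - 11.6500 * 0.88692044 * 0.48549103 = 1.7641

Answer: Price = 1.7641


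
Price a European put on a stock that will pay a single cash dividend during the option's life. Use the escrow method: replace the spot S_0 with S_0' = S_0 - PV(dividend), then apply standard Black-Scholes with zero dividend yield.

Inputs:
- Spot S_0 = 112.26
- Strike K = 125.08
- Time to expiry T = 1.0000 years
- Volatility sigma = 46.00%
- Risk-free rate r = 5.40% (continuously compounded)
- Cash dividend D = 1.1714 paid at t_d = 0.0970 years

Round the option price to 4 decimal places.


Answer: Price = 24.7898

Derivation:
PV(D) = D * exp(-r * t_d) = 1.1714 * 0.99477569 = 1.16528025
S_0' = S_0 - PV(D) = 112.2600 - 1.16528025 = 111.09471975
d1 = (ln(S_0'/K) + (r + sigma^2/2)*T) / (sigma*sqrt(T)) = 0.08962964
d2 = d1 - sigma*sqrt(T) = -0.37037036
exp(-rT) = 0.94743211
N(-d1) = 0.46429076; N(-d2) = 0.64444672
P = K * exp(-rT) * N(-d2) - S_0' * N(-d1) = 125.0800 * 0.94743211 * 0.64444672 - 111.09471975 * 0.46429076 = 24.7898


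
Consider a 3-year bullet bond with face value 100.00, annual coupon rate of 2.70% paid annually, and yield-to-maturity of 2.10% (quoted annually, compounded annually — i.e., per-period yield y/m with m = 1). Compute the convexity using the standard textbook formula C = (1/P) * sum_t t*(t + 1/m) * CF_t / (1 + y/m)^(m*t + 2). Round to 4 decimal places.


Answer: Convexity = 11.1155

Derivation:
Coupon per period c = face * coupon_rate / m = 2.700000
Periods per year m = 1; per-period yield y/m = 0.021000
Number of cashflows N = 3
Cashflows (t years, CF_t, discount factor 1/(1+y/m)^(m*t), PV):
  t = 1.0000: CF_t = 2.700000, DF = 0.979432, PV = 2.644466
  t = 2.0000: CF_t = 2.700000, DF = 0.959287, PV = 2.590075
  t = 3.0000: CF_t = 102.700000, DF = 0.939556, PV = 96.492424
Price P = sum_t PV_t = 101.726965
Convexity numerator sum_t t*(t + 1/m) * CF_t / (1+y/m)^(m*t + 2):
  t = 1.0000: term = 5.073604
  t = 2.0000: term = 14.907748
  t = 3.0000: term = 1110.767027
Convexity = (1/P) * sum = 1130.748379 / 101.726965 = 11.115523


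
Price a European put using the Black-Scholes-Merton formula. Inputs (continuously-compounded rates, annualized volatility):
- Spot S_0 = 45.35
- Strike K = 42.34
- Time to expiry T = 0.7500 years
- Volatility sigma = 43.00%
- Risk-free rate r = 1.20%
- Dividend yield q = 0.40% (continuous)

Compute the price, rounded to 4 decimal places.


d1 = (ln(S/K) + (r - q + 0.5*sigma^2) * T) / (sigma * sqrt(T)) = 0.38673180
d2 = d1 - sigma * sqrt(T) = 0.01434087
exp(-rT) = 0.99104038; exp(-qT) = 0.99700450
P = K * exp(-rT) * N(-d2) - S_0 * exp(-qT) * N(-d1)
N(-d1) = 0.34947739; N(-d2) = 0.49427902
P = 42.3400 * 0.99104038 * 0.49427902 - 45.3500 * 0.99700450 * 0.34947739 = 4.9389

Answer: Price = 4.9389


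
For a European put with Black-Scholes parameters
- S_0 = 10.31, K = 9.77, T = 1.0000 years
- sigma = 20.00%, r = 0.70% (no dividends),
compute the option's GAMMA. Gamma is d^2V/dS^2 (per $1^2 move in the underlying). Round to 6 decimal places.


Answer: Gamma = 0.178312

Derivation:
d1 = 0.4039891599; d2 = 0.2039891599
phi(d1) = 0.3676800480; exp(-qT) = 1.0000000000; exp(-rT) = 0.9930244429
Gamma = exp(-qT) * phi(d1) / (S * sigma * sqrt(T)) = 1.0000000000 * 0.3676800480 / (10.3100 * 0.2000 * 1.0000000000) = 0.178312


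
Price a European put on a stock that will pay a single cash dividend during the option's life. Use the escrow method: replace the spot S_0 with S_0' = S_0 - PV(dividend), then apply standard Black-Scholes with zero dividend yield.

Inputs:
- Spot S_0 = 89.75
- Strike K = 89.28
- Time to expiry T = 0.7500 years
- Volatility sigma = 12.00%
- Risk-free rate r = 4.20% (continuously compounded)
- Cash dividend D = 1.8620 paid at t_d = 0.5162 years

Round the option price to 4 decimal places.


PV(D) = D * exp(-r * t_d) = 1.8620 * 0.97855293 = 1.82206556
S_0' = S_0 - PV(D) = 89.7500 - 1.82206556 = 87.92793444
d1 = (ln(S_0'/K) + (r + sigma^2/2)*T) / (sigma*sqrt(T)) = 0.20823151
d2 = d1 - sigma*sqrt(T) = 0.10430846
exp(-rT) = 0.96899096
N(-d1) = 0.41752410; N(-d2) = 0.45846228
P = K * exp(-rT) * N(-d2) - S_0' * N(-d1) = 89.2800 * 0.96899096 * 0.45846228 - 87.92793444 * 0.41752410 = 2.9502

Answer: Price = 2.9502


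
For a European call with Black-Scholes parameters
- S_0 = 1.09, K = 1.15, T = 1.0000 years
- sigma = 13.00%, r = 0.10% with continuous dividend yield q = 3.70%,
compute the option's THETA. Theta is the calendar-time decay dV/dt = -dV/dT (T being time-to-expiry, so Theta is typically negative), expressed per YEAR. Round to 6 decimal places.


d1 = -0.6241095856; d2 = -0.7541095856
phi(d1) = 0.3283435137; exp(-qT) = 0.9636761353; exp(-rT) = 0.9990004998
Theta = -S*exp(-qT)*phi(d1)*sigma/(2*sqrt(T)) - r*K*exp(-rT)*N(d2) + q*S*exp(-qT)*N(d1)
N(d1) = 0.2662778096; N(d2) = 0.2253917110; sqrt(T) = 1.0000000000
Term 1 = -1.0900 * 0.9636761353 * 0.3283435137 * 0.1300 / (2 * 1.0000000000) = -0.0224181309
Term 2 = -0.0010 * 1.1500 * 0.9990004998 * 0.2253917110 = -0.0002589414
Term 3 = 0.0370 * 1.0900 * 0.9636761353 * 0.2662778096 = 0.0103489027
Theta = -0.0224181309 + (-0.0002589414) + (0.0103489027) = -0.012328

Answer: Theta = -0.012328


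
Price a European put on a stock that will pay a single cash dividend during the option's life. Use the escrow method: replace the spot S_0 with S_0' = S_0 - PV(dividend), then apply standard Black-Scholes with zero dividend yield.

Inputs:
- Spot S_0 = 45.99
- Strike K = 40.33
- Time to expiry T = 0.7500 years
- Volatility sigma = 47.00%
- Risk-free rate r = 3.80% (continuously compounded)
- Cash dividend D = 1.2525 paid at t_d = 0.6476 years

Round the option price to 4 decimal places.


PV(D) = D * exp(-r * t_d) = 1.2525 * 0.97569153 = 1.22205364
S_0' = S_0 - PV(D) = 45.9900 - 1.22205364 = 44.76794636
d1 = (ln(S_0'/K) + (r + sigma^2/2)*T) / (sigma*sqrt(T)) = 0.53001809
d2 = d1 - sigma*sqrt(T) = 0.12298615
exp(-rT) = 0.97190229
N(-d1) = 0.29804969; N(-d2) = 0.45105903
P = K * exp(-rT) * N(-d2) - S_0' * N(-d1) = 40.3300 * 0.97190229 * 0.45105903 - 44.76794636 * 0.29804969 = 4.3370

Answer: Price = 4.3370


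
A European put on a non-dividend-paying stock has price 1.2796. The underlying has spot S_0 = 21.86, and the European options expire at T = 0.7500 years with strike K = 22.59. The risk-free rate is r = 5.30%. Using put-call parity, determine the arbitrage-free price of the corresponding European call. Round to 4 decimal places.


Answer: Call price = 1.4299

Derivation:
Put-call parity: C - P = S_0 * exp(-qT) - K * exp(-rT).
S_0 * exp(-qT) = 21.8600 * 1.00000000 = 21.86000000
K * exp(-rT) = 22.5900 * 0.96102967 = 21.70966017
C = P + S*exp(-qT) - K*exp(-rT)
C = 1.2796 + 21.86000000 - 21.70966017 = 1.4299


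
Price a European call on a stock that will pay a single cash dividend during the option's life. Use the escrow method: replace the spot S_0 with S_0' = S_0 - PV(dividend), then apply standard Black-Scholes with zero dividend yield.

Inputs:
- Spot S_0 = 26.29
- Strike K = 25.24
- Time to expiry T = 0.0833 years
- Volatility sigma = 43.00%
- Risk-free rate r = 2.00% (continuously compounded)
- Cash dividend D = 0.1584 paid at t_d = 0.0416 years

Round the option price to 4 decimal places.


Answer: Price = 1.7909

Derivation:
PV(D) = D * exp(-r * t_d) = 0.1584 * 0.99916835 = 0.15826827
S_0' = S_0 - PV(D) = 26.2900 - 0.15826827 = 26.13173173
d1 = (ln(S_0'/K) + (r + sigma^2/2)*T) / (sigma*sqrt(T)) = 0.35524135
d2 = d1 - sigma*sqrt(T) = 0.23113587
exp(-rT) = 0.99833539
N(d1) = 0.63879561; N(d2) = 0.59139538
C = S_0' * N(d1) - K * exp(-rT) * N(d2) = 26.13173173 * 0.63879561 - 25.2400 * 0.99833539 * 0.59139538 = 1.7909


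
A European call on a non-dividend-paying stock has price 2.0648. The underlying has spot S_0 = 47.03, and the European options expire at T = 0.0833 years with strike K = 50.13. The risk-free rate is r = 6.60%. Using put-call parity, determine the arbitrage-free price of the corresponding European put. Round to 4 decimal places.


Answer: Put price = 4.8900

Derivation:
Put-call parity: C - P = S_0 * exp(-qT) - K * exp(-rT).
S_0 * exp(-qT) = 47.0300 * 1.00000000 = 47.03000000
K * exp(-rT) = 50.1300 * 0.99451729 = 49.85515151
P = C - S*exp(-qT) + K*exp(-rT)
P = 2.0648 - 47.03000000 + 49.85515151 = 4.8900


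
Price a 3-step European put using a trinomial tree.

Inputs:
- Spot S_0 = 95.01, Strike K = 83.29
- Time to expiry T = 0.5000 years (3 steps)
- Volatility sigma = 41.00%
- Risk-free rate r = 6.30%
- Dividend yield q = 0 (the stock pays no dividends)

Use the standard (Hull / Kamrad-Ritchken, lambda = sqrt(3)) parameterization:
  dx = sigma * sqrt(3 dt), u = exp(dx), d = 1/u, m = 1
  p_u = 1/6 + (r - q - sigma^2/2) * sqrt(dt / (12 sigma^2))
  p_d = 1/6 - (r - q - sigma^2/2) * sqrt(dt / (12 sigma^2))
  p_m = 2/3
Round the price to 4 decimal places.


dt = T/N = 0.166667; dx = sigma*sqrt(3*dt) = 0.289914
u = exp(dx) = 1.336312; d = 1/u = 0.748328
p_u = 0.160616, p_m = 0.666667, p_d = 0.172717
Discount per step: exp(-r*dt) = 0.989555
Stock lattice S(k, j) with j the centered position index:
  k=0: S(0,+0) = 95.0100
  k=1: S(1,-1) = 71.0987; S(1,+0) = 95.0100; S(1,+1) = 126.9630
  k=2: S(2,-2) = 53.2051; S(2,-1) = 71.0987; S(2,+0) = 95.0100; S(2,+1) = 126.9630; S(2,+2) = 169.6623
  k=3: S(3,-3) = 39.8149; S(3,-2) = 53.2051; S(3,-1) = 71.0987; S(3,+0) = 95.0100; S(3,+1) = 126.9630; S(3,+2) = 169.6623; S(3,+3) = 226.7217
Terminal payoffs V(N, j) = max(K - S_T, 0):
  V(3,-3) = 43.475116; V(3,-2) = 30.084882; V(3,-1) = 12.191349; V(3,+0) = 0.000000; V(3,+1) = 0.000000; V(3,+2) = 0.000000; V(3,+3) = 0.000000
Backward induction: V(k, j) = exp(-r*dt) * [p_u * V(k+1, j+1) + p_m * V(k+1, j) + p_d * V(k+1, j-1)]
  V(2,-2) = exp(-r*dt) * [p_u*12.191349 + p_m*30.084882 + p_d*43.475116] = 29.215243
  V(2,-1) = exp(-r*dt) * [p_u*0.000000 + p_m*12.191349 + p_d*30.084882] = 13.184578
  V(2,+0) = exp(-r*dt) * [p_u*0.000000 + p_m*0.000000 + p_d*12.191349] = 2.083663
  V(2,+1) = exp(-r*dt) * [p_u*0.000000 + p_m*0.000000 + p_d*0.000000] = 0.000000
  V(2,+2) = exp(-r*dt) * [p_u*0.000000 + p_m*0.000000 + p_d*0.000000] = 0.000000
  V(1,-1) = exp(-r*dt) * [p_u*2.083663 + p_m*13.184578 + p_d*29.215243] = 14.022357
  V(1,+0) = exp(-r*dt) * [p_u*0.000000 + p_m*2.083663 + p_d*13.184578] = 3.628019
  V(1,+1) = exp(-r*dt) * [p_u*0.000000 + p_m*0.000000 + p_d*2.083663] = 0.356126
  V(0,+0) = exp(-r*dt) * [p_u*0.356126 + p_m*3.628019 + p_d*14.022357] = 4.846625

Answer: Price = V(0,0) = 4.8466


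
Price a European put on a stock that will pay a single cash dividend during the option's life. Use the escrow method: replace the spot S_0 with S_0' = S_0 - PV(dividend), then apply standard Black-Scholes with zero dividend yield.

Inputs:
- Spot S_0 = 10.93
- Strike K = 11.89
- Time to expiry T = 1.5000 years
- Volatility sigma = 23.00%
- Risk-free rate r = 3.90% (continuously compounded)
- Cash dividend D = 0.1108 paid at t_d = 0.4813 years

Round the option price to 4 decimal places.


PV(D) = D * exp(-r * t_d) = 0.1108 * 0.98140437 = 0.10873960
S_0' = S_0 - PV(D) = 10.9300 - 0.10873960 = 10.82126040
d1 = (ln(S_0'/K) + (r + sigma^2/2)*T) / (sigma*sqrt(T)) = 0.01416460
d2 = d1 - sigma*sqrt(T) = -0.26752673
exp(-rT) = 0.94317824
N(-d1) = 0.49434933; N(-d2) = 0.60546818
P = K * exp(-rT) * N(-d2) - S_0' * N(-d1) = 11.8900 * 0.94317824 * 0.60546818 - 10.82126040 * 0.49434933 = 1.4405

Answer: Price = 1.4405


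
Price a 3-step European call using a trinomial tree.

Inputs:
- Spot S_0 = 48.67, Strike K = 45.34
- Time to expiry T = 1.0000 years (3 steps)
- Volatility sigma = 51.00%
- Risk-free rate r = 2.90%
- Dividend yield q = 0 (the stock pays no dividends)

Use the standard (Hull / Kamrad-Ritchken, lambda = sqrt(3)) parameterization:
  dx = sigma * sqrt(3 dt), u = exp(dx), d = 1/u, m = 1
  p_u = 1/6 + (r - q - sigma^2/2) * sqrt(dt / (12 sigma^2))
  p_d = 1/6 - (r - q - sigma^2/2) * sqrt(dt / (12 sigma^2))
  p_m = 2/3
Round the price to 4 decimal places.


dt = T/N = 0.333333; dx = sigma*sqrt(3*dt) = 0.510000
u = exp(dx) = 1.665291; d = 1/u = 0.600496
p_u = 0.133644, p_m = 0.666667, p_d = 0.199690
Discount per step: exp(-r*dt) = 0.990380
Stock lattice S(k, j) with j the centered position index:
  k=0: S(0,+0) = 48.6700
  k=1: S(1,-1) = 29.2261; S(1,+0) = 48.6700; S(1,+1) = 81.0497
  k=2: S(2,-2) = 17.5502; S(2,-1) = 29.2261; S(2,+0) = 48.6700; S(2,+1) = 81.0497; S(2,+2) = 134.9714
  k=3: S(3,-3) = 10.5388; S(3,-2) = 17.5502; S(3,-1) = 29.2261; S(3,+0) = 48.6700; S(3,+1) = 81.0497; S(3,+2) = 134.9714; S(3,+3) = 224.7667
Terminal payoffs V(N, j) = max(S_T - K, 0):
  V(3,-3) = 0.000000; V(3,-2) = 0.000000; V(3,-1) = 0.000000; V(3,+0) = 3.330000; V(3,+1) = 35.709722; V(3,+2) = 89.631389; V(3,+3) = 179.426666
Backward induction: V(k, j) = exp(-r*dt) * [p_u * V(k+1, j+1) + p_m * V(k+1, j) + p_d * V(k+1, j-1)]
  V(2,-2) = exp(-r*dt) * [p_u*0.000000 + p_m*0.000000 + p_d*0.000000] = 0.000000
  V(2,-1) = exp(-r*dt) * [p_u*3.330000 + p_m*0.000000 + p_d*0.000000] = 0.440753
  V(2,+0) = exp(-r*dt) * [p_u*35.709722 + p_m*3.330000 + p_d*0.000000] = 6.925115
  V(2,+1) = exp(-r*dt) * [p_u*89.631389 + p_m*35.709722 + p_d*3.330000] = 36.099473
  V(2,+2) = exp(-r*dt) * [p_u*179.426666 + p_m*89.631389 + p_d*35.709722] = 89.990253
  V(1,-1) = exp(-r*dt) * [p_u*6.925115 + p_m*0.440753 + p_d*0.000000] = 1.207604
  V(1,+0) = exp(-r*dt) * [p_u*36.099473 + p_m*6.925115 + p_d*0.440753] = 9.437556
  V(1,+1) = exp(-r*dt) * [p_u*89.990253 + p_m*36.099473 + p_d*6.925115] = 37.115306
  V(0,+0) = exp(-r*dt) * [p_u*37.115306 + p_m*9.437556 + p_d*1.207604] = 11.382515

Answer: Price = V(0,0) = 11.3825


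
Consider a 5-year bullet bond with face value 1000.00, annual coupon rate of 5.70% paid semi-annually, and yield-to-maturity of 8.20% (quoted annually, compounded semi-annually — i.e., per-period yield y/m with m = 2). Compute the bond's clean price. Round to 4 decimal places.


Answer: Price = 899.1166

Derivation:
Coupon per period c = face * coupon_rate / m = 28.500000
Periods per year m = 2; per-period yield y/m = 0.041000
Number of cashflows N = 10
Cashflows (t years, CF_t, discount factor 1/(1+y/m)^(m*t), PV):
  t = 0.5000: CF_t = 28.500000, DF = 0.960615, PV = 27.377522
  t = 1.0000: CF_t = 28.500000, DF = 0.922781, PV = 26.299252
  t = 1.5000: CF_t = 28.500000, DF = 0.886437, PV = 25.263451
  t = 2.0000: CF_t = 28.500000, DF = 0.851524, PV = 24.268445
  t = 2.5000: CF_t = 28.500000, DF = 0.817987, PV = 23.312627
  t = 3.0000: CF_t = 28.500000, DF = 0.785770, PV = 22.394454
  t = 3.5000: CF_t = 28.500000, DF = 0.754823, PV = 21.512444
  t = 4.0000: CF_t = 28.500000, DF = 0.725094, PV = 20.665172
  t = 4.5000: CF_t = 28.500000, DF = 0.696536, PV = 19.851270
  t = 5.0000: CF_t = 1028.500000, DF = 0.669103, PV = 688.172004
Price P = sum_t PV_t = 899.116640


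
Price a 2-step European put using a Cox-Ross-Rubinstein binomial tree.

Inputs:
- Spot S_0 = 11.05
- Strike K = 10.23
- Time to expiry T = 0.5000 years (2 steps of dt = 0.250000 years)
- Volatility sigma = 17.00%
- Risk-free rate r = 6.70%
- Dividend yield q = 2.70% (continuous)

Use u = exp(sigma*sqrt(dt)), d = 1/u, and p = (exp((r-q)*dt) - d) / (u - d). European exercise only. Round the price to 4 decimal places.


dt = T/N = 0.250000
u = exp(sigma*sqrt(dt)) = 1.088717; d = 1/u = 0.918512
p = (exp((r-q)*dt) - d) / (u - d) = 0.537810
Discount per step: exp(-r*dt) = 0.983390
Stock lattice S(k, i) with i counting down-moves:
  k=0: S(0,0) = 11.0500
  k=1: S(1,0) = 12.0303; S(1,1) = 10.1496
  k=2: S(2,0) = 13.0976; S(2,1) = 11.0500; S(2,2) = 9.3225
Terminal payoffs V(N, i) = max(K - S_T, 0):
  V(2,0) = 0.000000; V(2,1) = 0.000000; V(2,2) = 0.907504
Backward induction: V(k, i) = exp(-r*dt) * [p * V(k+1, i) + (1-p) * V(k+1, i+1)].
  V(1,0) = exp(-r*dt) * [p*0.000000 + (1-p)*0.000000] = 0.000000
  V(1,1) = exp(-r*dt) * [p*0.000000 + (1-p)*0.907504] = 0.412472
  V(0,0) = exp(-r*dt) * [p*0.000000 + (1-p)*0.412472] = 0.187474

Answer: Price = V(0,0) = 0.1875


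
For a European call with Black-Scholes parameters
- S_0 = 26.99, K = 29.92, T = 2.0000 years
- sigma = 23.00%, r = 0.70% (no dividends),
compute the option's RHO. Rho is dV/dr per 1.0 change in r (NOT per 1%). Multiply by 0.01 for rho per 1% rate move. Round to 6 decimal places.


d1 = -0.1111717157; d2 = -0.4364408351
phi(d1) = 0.3964845882; exp(-qT) = 1.0000000000; exp(-rT) = 0.9860975443
N(d2) = 0.3312584585
Rho = K*T*exp(-rT)*N(d2) = 29.9200 * 2.0000 * 0.9860975443 * 0.3312584585 = 19.546925

Answer: Rho = 19.546925


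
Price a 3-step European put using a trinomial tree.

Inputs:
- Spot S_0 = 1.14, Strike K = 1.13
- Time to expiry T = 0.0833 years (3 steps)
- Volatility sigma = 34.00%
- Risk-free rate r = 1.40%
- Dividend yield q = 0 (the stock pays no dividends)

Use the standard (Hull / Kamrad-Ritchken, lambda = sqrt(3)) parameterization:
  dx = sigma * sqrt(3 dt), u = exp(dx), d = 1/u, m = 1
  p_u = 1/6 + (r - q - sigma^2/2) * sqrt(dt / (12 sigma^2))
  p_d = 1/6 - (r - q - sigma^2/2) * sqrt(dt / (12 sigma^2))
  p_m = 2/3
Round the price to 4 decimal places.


Answer: Price = V(0,0) = 0.0366

Derivation:
dt = T/N = 0.027767; dx = sigma*sqrt(3*dt) = 0.098130
u = exp(dx) = 1.103106; d = 1/u = 0.906531
p_u = 0.160470, p_m = 0.666667, p_d = 0.172863
Discount per step: exp(-r*dt) = 0.999611
Stock lattice S(k, j) with j the centered position index:
  k=0: S(0,+0) = 1.1400
  k=1: S(1,-1) = 1.0334; S(1,+0) = 1.1400; S(1,+1) = 1.2575
  k=2: S(2,-2) = 0.9369; S(2,-1) = 1.0334; S(2,+0) = 1.1400; S(2,+1) = 1.2575; S(2,+2) = 1.3872
  k=3: S(3,-3) = 0.8493; S(3,-2) = 0.9369; S(3,-1) = 1.0334; S(3,+0) = 1.1400; S(3,+1) = 1.2575; S(3,+2) = 1.3872; S(3,+3) = 1.5302
Terminal payoffs V(N, j) = max(K - S_T, 0):
  V(3,-3) = 0.280716; V(3,-2) = 0.193150; V(3,-1) = 0.096555; V(3,+0) = 0.000000; V(3,+1) = 0.000000; V(3,+2) = 0.000000; V(3,+3) = 0.000000
Backward induction: V(k, j) = exp(-r*dt) * [p_u * V(k+1, j+1) + p_m * V(k+1, j) + p_d * V(k+1, j-1)]
  V(2,-2) = exp(-r*dt) * [p_u*0.096555 + p_m*0.193150 + p_d*0.280716] = 0.192711
  V(2,-1) = exp(-r*dt) * [p_u*0.000000 + p_m*0.096555 + p_d*0.193150] = 0.097720
  V(2,+0) = exp(-r*dt) * [p_u*0.000000 + p_m*0.000000 + p_d*0.096555] = 0.016684
  V(2,+1) = exp(-r*dt) * [p_u*0.000000 + p_m*0.000000 + p_d*0.000000] = 0.000000
  V(2,+2) = exp(-r*dt) * [p_u*0.000000 + p_m*0.000000 + p_d*0.000000] = 0.000000
  V(1,-1) = exp(-r*dt) * [p_u*0.016684 + p_m*0.097720 + p_d*0.192711] = 0.101097
  V(1,+0) = exp(-r*dt) * [p_u*0.000000 + p_m*0.016684 + p_d*0.097720] = 0.028004
  V(1,+1) = exp(-r*dt) * [p_u*0.000000 + p_m*0.000000 + p_d*0.016684] = 0.002883
  V(0,+0) = exp(-r*dt) * [p_u*0.002883 + p_m*0.028004 + p_d*0.101097] = 0.036594


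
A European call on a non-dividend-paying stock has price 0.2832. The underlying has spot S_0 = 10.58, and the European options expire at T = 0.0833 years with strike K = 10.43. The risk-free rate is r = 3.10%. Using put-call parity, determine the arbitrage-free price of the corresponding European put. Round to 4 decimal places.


Answer: Put price = 0.1063

Derivation:
Put-call parity: C - P = S_0 * exp(-qT) - K * exp(-rT).
S_0 * exp(-qT) = 10.5800 * 1.00000000 = 10.58000000
K * exp(-rT) = 10.4300 * 0.99742103 = 10.40310136
P = C - S*exp(-qT) + K*exp(-rT)
P = 0.2832 - 10.58000000 + 10.40310136 = 0.1063


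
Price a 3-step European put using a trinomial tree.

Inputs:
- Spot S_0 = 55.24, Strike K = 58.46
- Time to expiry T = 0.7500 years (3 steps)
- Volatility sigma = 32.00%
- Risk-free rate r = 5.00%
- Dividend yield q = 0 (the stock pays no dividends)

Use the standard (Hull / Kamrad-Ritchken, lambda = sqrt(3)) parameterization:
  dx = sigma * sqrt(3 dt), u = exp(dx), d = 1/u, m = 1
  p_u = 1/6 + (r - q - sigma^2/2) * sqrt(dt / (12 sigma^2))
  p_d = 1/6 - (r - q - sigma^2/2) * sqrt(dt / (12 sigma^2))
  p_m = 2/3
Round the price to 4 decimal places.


Answer: Price = V(0,0) = 6.6431

Derivation:
dt = T/N = 0.250000; dx = sigma*sqrt(3*dt) = 0.277128
u = exp(dx) = 1.319335; d = 1/u = 0.757957
p_u = 0.166125, p_m = 0.666667, p_d = 0.167208
Discount per step: exp(-r*dt) = 0.987578
Stock lattice S(k, j) with j the centered position index:
  k=0: S(0,+0) = 55.2400
  k=1: S(1,-1) = 41.8696; S(1,+0) = 55.2400; S(1,+1) = 72.8801
  k=2: S(2,-2) = 31.7353; S(2,-1) = 41.8696; S(2,+0) = 55.2400; S(2,+1) = 72.8801; S(2,+2) = 96.1533
  k=3: S(3,-3) = 24.0540; S(3,-2) = 31.7353; S(3,-1) = 41.8696; S(3,+0) = 55.2400; S(3,+1) = 72.8801; S(3,+2) = 96.1533; S(3,+3) = 126.8584
Terminal payoffs V(N, j) = max(K - S_T, 0):
  V(3,-3) = 34.405961; V(3,-2) = 26.724654; V(3,-1) = 16.590435; V(3,+0) = 3.220000; V(3,+1) = 0.000000; V(3,+2) = 0.000000; V(3,+3) = 0.000000
Backward induction: V(k, j) = exp(-r*dt) * [p_u * V(k+1, j+1) + p_m * V(k+1, j) + p_d * V(k+1, j-1)]
  V(2,-2) = exp(-r*dt) * [p_u*16.590435 + p_m*26.724654 + p_d*34.405961] = 25.998458
  V(2,-1) = exp(-r*dt) * [p_u*3.220000 + p_m*16.590435 + p_d*26.724654] = 15.864240
  V(2,+0) = exp(-r*dt) * [p_u*0.000000 + p_m*3.220000 + p_d*16.590435] = 4.859593
  V(2,+1) = exp(-r*dt) * [p_u*0.000000 + p_m*0.000000 + p_d*3.220000] = 0.531721
  V(2,+2) = exp(-r*dt) * [p_u*0.000000 + p_m*0.000000 + p_d*0.000000] = 0.000000
  V(1,-1) = exp(-r*dt) * [p_u*4.859593 + p_m*15.864240 + p_d*25.998458] = 15.535202
  V(1,+0) = exp(-r*dt) * [p_u*0.531721 + p_m*4.859593 + p_d*15.864240] = 5.906394
  V(1,+1) = exp(-r*dt) * [p_u*0.000000 + p_m*0.531721 + p_d*4.859593] = 1.152546
  V(0,+0) = exp(-r*dt) * [p_u*1.152546 + p_m*5.906394 + p_d*15.535202] = 6.643112


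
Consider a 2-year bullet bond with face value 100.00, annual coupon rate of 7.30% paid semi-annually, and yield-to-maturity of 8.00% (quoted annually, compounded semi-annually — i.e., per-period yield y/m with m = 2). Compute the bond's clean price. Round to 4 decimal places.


Answer: Price = 98.7295

Derivation:
Coupon per period c = face * coupon_rate / m = 3.650000
Periods per year m = 2; per-period yield y/m = 0.040000
Number of cashflows N = 4
Cashflows (t years, CF_t, discount factor 1/(1+y/m)^(m*t), PV):
  t = 0.5000: CF_t = 3.650000, DF = 0.961538, PV = 3.509615
  t = 1.0000: CF_t = 3.650000, DF = 0.924556, PV = 3.374630
  t = 1.5000: CF_t = 3.650000, DF = 0.888996, PV = 3.244837
  t = 2.0000: CF_t = 103.650000, DF = 0.854804, PV = 88.600454
Price P = sum_t PV_t = 98.729537


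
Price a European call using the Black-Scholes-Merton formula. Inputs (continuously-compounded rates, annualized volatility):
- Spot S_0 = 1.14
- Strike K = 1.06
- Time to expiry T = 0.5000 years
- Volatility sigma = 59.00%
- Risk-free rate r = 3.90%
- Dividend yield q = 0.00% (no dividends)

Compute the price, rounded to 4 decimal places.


Answer: Price = 0.2346

Derivation:
d1 = (ln(S/K) + (r - q + 0.5*sigma^2) * T) / (sigma * sqrt(T)) = 0.42973960
d2 = d1 - sigma * sqrt(T) = 0.01254660
exp(-rT) = 0.98068890; exp(-qT) = 1.00000000
C = S_0 * exp(-qT) * N(d1) - K * exp(-rT) * N(d2)
N(d1) = 0.66630746; N(d2) = 0.50500524
C = 1.1400 * 1.00000000 * 0.66630746 - 1.0600 * 0.98068890 * 0.50500524 = 0.2346


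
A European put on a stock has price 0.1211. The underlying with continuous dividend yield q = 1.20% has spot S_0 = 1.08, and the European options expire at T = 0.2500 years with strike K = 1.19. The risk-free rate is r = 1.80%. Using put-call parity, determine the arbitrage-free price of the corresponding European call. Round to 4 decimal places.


Put-call parity: C - P = S_0 * exp(-qT) - K * exp(-rT).
S_0 * exp(-qT) = 1.0800 * 0.99700450 = 1.07676486
K * exp(-rT) = 1.1900 * 0.99551011 = 1.18465703
C = P + S*exp(-qT) - K*exp(-rT)
C = 0.1211 + 1.07676486 - 1.18465703 = 0.0132

Answer: Call price = 0.0132


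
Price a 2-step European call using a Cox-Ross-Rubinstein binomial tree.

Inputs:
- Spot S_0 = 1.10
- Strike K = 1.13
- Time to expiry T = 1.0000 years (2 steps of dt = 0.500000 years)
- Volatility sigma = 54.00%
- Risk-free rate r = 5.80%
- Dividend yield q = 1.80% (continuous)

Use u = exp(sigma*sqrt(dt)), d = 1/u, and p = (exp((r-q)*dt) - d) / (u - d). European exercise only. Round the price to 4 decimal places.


Answer: Price = V(0,0) = 0.2163

Derivation:
dt = T/N = 0.500000
u = exp(sigma*sqrt(dt)) = 1.464974; d = 1/u = 0.682606
p = (exp((r-q)*dt) - d) / (u - d) = 0.431505
Discount per step: exp(-r*dt) = 0.971416
Stock lattice S(k, i) with i counting down-moves:
  k=0: S(0,0) = 1.1000
  k=1: S(1,0) = 1.6115; S(1,1) = 0.7509
  k=2: S(2,0) = 2.3608; S(2,1) = 1.1000; S(2,2) = 0.5125
Terminal payoffs V(N, i) = max(S_T - K, 0):
  V(2,0) = 1.230764; V(2,1) = 0.000000; V(2,2) = 0.000000
Backward induction: V(k, i) = exp(-r*dt) * [p * V(k+1, i) + (1-p) * V(k+1, i+1)].
  V(1,0) = exp(-r*dt) * [p*1.230764 + (1-p)*0.000000] = 0.515900
  V(1,1) = exp(-r*dt) * [p*0.000000 + (1-p)*0.000000] = 0.000000
  V(0,0) = exp(-r*dt) * [p*0.515900 + (1-p)*0.000000] = 0.216250


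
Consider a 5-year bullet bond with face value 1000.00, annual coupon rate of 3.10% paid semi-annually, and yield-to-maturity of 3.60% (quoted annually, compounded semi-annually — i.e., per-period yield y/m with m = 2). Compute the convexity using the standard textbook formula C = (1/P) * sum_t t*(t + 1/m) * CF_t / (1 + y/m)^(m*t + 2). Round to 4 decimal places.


Coupon per period c = face * coupon_rate / m = 15.500000
Periods per year m = 2; per-period yield y/m = 0.018000
Number of cashflows N = 10
Cashflows (t years, CF_t, discount factor 1/(1+y/m)^(m*t), PV):
  t = 0.5000: CF_t = 15.500000, DF = 0.982318, PV = 15.225933
  t = 1.0000: CF_t = 15.500000, DF = 0.964949, PV = 14.956712
  t = 1.5000: CF_t = 15.500000, DF = 0.947887, PV = 14.692252
  t = 2.0000: CF_t = 15.500000, DF = 0.931127, PV = 14.432467
  t = 2.5000: CF_t = 15.500000, DF = 0.914663, PV = 14.177276
  t = 3.0000: CF_t = 15.500000, DF = 0.898490, PV = 13.926598
  t = 3.5000: CF_t = 15.500000, DF = 0.882603, PV = 13.680351
  t = 4.0000: CF_t = 15.500000, DF = 0.866997, PV = 13.438459
  t = 4.5000: CF_t = 15.500000, DF = 0.851667, PV = 13.200844
  t = 5.0000: CF_t = 1015.500000, DF = 0.836608, PV = 849.575829
Price P = sum_t PV_t = 977.306722
Convexity numerator sum_t t*(t + 1/m) * CF_t / (1+y/m)^(m*t + 2):
  t = 0.5000: term = 7.346126
  t = 1.0000: term = 21.648701
  t = 1.5000: term = 42.531829
  t = 2.0000: term = 69.632988
  t = 2.5000: term = 102.602635
  t = 3.0000: term = 141.103821
  t = 3.5000: term = 184.811815
  t = 4.0000: term = 233.413743
  t = 4.5000: term = 286.608231
  t = 5.0000: term = 22544.431361
Convexity = (1/P) * sum = 23634.131251 / 977.306722 = 24.182921

Answer: Convexity = 24.1829


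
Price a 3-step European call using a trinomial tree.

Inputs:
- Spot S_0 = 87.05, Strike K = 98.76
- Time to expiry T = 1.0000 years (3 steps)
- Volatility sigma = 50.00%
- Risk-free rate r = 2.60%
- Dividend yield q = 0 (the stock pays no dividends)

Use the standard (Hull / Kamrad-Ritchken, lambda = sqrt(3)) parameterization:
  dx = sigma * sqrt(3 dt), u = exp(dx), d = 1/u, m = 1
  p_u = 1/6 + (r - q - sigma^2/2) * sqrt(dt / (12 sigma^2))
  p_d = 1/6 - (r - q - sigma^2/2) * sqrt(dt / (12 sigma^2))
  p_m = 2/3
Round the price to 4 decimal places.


Answer: Price = V(0,0) = 13.7175

Derivation:
dt = T/N = 0.333333; dx = sigma*sqrt(3*dt) = 0.500000
u = exp(dx) = 1.648721; d = 1/u = 0.606531
p_u = 0.133667, p_m = 0.666667, p_d = 0.199667
Discount per step: exp(-r*dt) = 0.991371
Stock lattice S(k, j) with j the centered position index:
  k=0: S(0,+0) = 87.0500
  k=1: S(1,-1) = 52.7985; S(1,+0) = 87.0500; S(1,+1) = 143.5212
  k=2: S(2,-2) = 32.0239; S(2,-1) = 52.7985; S(2,+0) = 87.0500; S(2,+1) = 143.5212; S(2,+2) = 236.6264
  k=3: S(3,-3) = 19.4235; S(3,-2) = 32.0239; S(3,-1) = 52.7985; S(3,+0) = 87.0500; S(3,+1) = 143.5212; S(3,+2) = 236.6264; S(3,+3) = 390.1310
Terminal payoffs V(N, j) = max(S_T - K, 0):
  V(3,-3) = 0.000000; V(3,-2) = 0.000000; V(3,-1) = 0.000000; V(3,+0) = 0.000000; V(3,+1) = 44.761187; V(3,+2) = 137.866433; V(3,+3) = 291.371034
Backward induction: V(k, j) = exp(-r*dt) * [p_u * V(k+1, j+1) + p_m * V(k+1, j) + p_d * V(k+1, j-1)]
  V(2,-2) = exp(-r*dt) * [p_u*0.000000 + p_m*0.000000 + p_d*0.000000] = 0.000000
  V(2,-1) = exp(-r*dt) * [p_u*0.000000 + p_m*0.000000 + p_d*0.000000] = 0.000000
  V(2,+0) = exp(-r*dt) * [p_u*44.761187 + p_m*0.000000 + p_d*0.000000] = 5.931449
  V(2,+1) = exp(-r*dt) * [p_u*137.866433 + p_m*44.761187 + p_d*0.000000] = 47.852414
  V(2,+2) = exp(-r*dt) * [p_u*291.371034 + p_m*137.866433 + p_d*44.761187] = 138.588547
  V(1,-1) = exp(-r*dt) * [p_u*5.931449 + p_m*0.000000 + p_d*0.000000] = 0.785995
  V(1,+0) = exp(-r*dt) * [p_u*47.852414 + p_m*5.931449 + p_d*0.000000] = 10.261255
  V(1,+1) = exp(-r*dt) * [p_u*138.588547 + p_m*47.852414 + p_d*5.931449] = 51.165232
  V(0,+0) = exp(-r*dt) * [p_u*51.165232 + p_m*10.261255 + p_d*0.785995] = 13.717458


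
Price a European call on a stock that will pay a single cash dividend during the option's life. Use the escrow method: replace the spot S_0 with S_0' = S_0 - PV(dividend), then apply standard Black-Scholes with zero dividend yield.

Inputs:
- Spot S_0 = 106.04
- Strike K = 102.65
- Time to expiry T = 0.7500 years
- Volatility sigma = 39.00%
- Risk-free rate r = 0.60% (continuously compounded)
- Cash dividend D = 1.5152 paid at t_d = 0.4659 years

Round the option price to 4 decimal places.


PV(D) = D * exp(-r * t_d) = 1.5152 * 0.99720850 = 1.51097032
S_0' = S_0 - PV(D) = 106.0400 - 1.51097032 = 104.52902968
d1 = (ln(S_0'/K) + (r + sigma^2/2)*T) / (sigma*sqrt(T)) = 0.23590587
d2 = d1 - sigma*sqrt(T) = -0.10184404
exp(-rT) = 0.99551011
N(d1) = 0.59324714; N(d2) = 0.45944023
C = S_0' * N(d1) - K * exp(-rT) * N(d2) = 104.52902968 * 0.59324714 - 102.6500 * 0.99551011 * 0.45944023 = 15.0618

Answer: Price = 15.0618


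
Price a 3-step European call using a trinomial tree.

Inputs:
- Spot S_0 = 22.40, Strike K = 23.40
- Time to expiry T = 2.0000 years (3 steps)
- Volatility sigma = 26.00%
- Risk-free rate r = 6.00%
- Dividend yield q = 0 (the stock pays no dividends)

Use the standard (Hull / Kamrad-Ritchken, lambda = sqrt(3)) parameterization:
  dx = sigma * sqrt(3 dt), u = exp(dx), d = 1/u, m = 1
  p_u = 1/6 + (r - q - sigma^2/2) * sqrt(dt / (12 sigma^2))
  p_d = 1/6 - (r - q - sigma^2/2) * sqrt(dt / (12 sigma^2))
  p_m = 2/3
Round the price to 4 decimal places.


dt = T/N = 0.666667; dx = sigma*sqrt(3*dt) = 0.367696
u = exp(dx) = 1.444402; d = 1/u = 0.692328
p_u = 0.190418, p_m = 0.666667, p_d = 0.142915
Discount per step: exp(-r*dt) = 0.960789
Stock lattice S(k, j) with j the centered position index:
  k=0: S(0,+0) = 22.4000
  k=1: S(1,-1) = 15.5081; S(1,+0) = 22.4000; S(1,+1) = 32.3546
  k=2: S(2,-2) = 10.7367; S(2,-1) = 15.5081; S(2,+0) = 22.4000; S(2,+1) = 32.3546; S(2,+2) = 46.7331
  k=3: S(3,-3) = 7.4333; S(3,-2) = 10.7367; S(3,-1) = 15.5081; S(3,+0) = 22.4000; S(3,+1) = 32.3546; S(3,+2) = 46.7331; S(3,+3) = 67.5013
Terminal payoffs V(N, j) = max(S_T - K, 0):
  V(3,-3) = 0.000000; V(3,-2) = 0.000000; V(3,-1) = 0.000000; V(3,+0) = 0.000000; V(3,+1) = 8.954609; V(3,+2) = 23.333068; V(3,+3) = 44.101346
Backward induction: V(k, j) = exp(-r*dt) * [p_u * V(k+1, j+1) + p_m * V(k+1, j) + p_d * V(k+1, j-1)]
  V(2,-2) = exp(-r*dt) * [p_u*0.000000 + p_m*0.000000 + p_d*0.000000] = 0.000000
  V(2,-1) = exp(-r*dt) * [p_u*0.000000 + p_m*0.000000 + p_d*0.000000] = 0.000000
  V(2,+0) = exp(-r*dt) * [p_u*8.954609 + p_m*0.000000 + p_d*0.000000] = 1.638262
  V(2,+1) = exp(-r*dt) * [p_u*23.333068 + p_m*8.954609 + p_d*0.000000] = 10.004489
  V(2,+2) = exp(-r*dt) * [p_u*44.101346 + p_m*23.333068 + p_d*8.954609] = 24.243434
  V(1,-1) = exp(-r*dt) * [p_u*1.638262 + p_m*0.000000 + p_d*0.000000] = 0.299723
  V(1,+0) = exp(-r*dt) * [p_u*10.004489 + p_m*1.638262 + p_d*0.000000] = 2.879689
  V(1,+1) = exp(-r*dt) * [p_u*24.243434 + p_m*10.004489 + p_d*1.638262] = 11.068470
  V(0,+0) = exp(-r*dt) * [p_u*11.068470 + p_m*2.879689 + p_d*0.299723] = 3.910668

Answer: Price = V(0,0) = 3.9107


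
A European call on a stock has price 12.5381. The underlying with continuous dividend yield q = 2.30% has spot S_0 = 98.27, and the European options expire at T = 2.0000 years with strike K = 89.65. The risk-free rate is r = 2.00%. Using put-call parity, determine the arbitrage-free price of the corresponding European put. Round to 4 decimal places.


Answer: Put price = 4.8209

Derivation:
Put-call parity: C - P = S_0 * exp(-qT) - K * exp(-rT).
S_0 * exp(-qT) = 98.2700 * 0.95504196 = 93.85197362
K * exp(-rT) = 89.6500 * 0.96078944 = 86.13477322
P = C - S*exp(-qT) + K*exp(-rT)
P = 12.5381 - 93.85197362 + 86.13477322 = 4.8209


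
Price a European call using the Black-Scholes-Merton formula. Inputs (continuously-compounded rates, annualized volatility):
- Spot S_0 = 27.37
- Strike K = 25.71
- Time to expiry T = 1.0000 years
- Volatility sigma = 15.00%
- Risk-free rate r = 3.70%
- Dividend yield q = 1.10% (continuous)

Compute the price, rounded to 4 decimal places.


Answer: Price = 2.9589

Derivation:
d1 = (ln(S/K) + (r - q + 0.5*sigma^2) * T) / (sigma * sqrt(T)) = 0.66545001
d2 = d1 - sigma * sqrt(T) = 0.51545001
exp(-rT) = 0.96367614; exp(-qT) = 0.98906028
C = S_0 * exp(-qT) * N(d1) - K * exp(-rT) * N(d2)
N(d1) = 0.74711865; N(d2) = 0.69688070
C = 27.3700 * 0.98906028 * 0.74711865 - 25.7100 * 0.96367614 * 0.69688070 = 2.9589


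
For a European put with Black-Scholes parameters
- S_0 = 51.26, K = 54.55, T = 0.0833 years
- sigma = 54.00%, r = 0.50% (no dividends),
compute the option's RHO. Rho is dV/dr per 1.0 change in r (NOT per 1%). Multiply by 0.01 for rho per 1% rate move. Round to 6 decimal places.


Answer: Rho = -3.099499

Derivation:
d1 = -0.3185387915; d2 = -0.4743921841
phi(d1) = 0.3792073924; exp(-qT) = 1.0000000000; exp(-rT) = 0.9995835867
N(-d2) = 0.6823898672
Rho = -K*T*exp(-rT)*N(-d2) = -54.5500 * 0.0833 * 0.9995835867 * 0.6823898672 = -3.099499


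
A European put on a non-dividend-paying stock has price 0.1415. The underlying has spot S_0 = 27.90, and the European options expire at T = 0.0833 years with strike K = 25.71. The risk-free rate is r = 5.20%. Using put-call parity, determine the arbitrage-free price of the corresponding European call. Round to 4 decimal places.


Put-call parity: C - P = S_0 * exp(-qT) - K * exp(-rT).
S_0 * exp(-qT) = 27.9000 * 1.00000000 = 27.90000000
K * exp(-rT) = 25.7100 * 0.99567777 = 25.59887541
C = P + S*exp(-qT) - K*exp(-rT)
C = 0.1415 + 27.90000000 - 25.59887541 = 2.4426

Answer: Call price = 2.4426
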